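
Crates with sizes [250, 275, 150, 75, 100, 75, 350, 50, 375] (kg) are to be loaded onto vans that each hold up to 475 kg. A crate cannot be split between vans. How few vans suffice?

Total = 375 + 350 + 275 + 250 + 150 + 100 + 75 + 75 + 50 = 1700 kg.
Lower bound: ⌈1700/475⌉ = 4 vans.
A packing using 4 vans:
  van 1: 375 + 100 = 475
  van 2: 350 + 75 + 50 = 475
  van 3: 275 + 150 = 425
  van 4: 250 + 75 = 325
This matches the lower bound, so 4 is optimal.

4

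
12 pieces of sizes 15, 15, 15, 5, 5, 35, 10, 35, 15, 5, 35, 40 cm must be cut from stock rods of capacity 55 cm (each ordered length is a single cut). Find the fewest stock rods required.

Total = 40 + 35 + 35 + 35 + 15 + 15 + 15 + 15 + 10 + 5 + 5 + 5 = 230 cm.
Lower bound: ⌈230/55⌉ = 5 stock rods.
A packing using 5 stock rods:
  stock rod 1: 40 + 15 = 55
  stock rod 2: 35 + 15 + 5 = 55
  stock rod 3: 35 + 15 + 5 = 55
  stock rod 4: 35 + 15 + 5 = 55
  stock rod 5: 10 = 10
This matches the lower bound, so 5 is optimal.

5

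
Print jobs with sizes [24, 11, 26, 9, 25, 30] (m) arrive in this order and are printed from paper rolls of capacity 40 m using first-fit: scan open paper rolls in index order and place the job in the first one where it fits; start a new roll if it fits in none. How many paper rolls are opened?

4

  24 → roll 1 (new)  [load 24/40]
  11 → roll 1  [load 35/40]
  26 → roll 2 (new)  [load 26/40]
  9 → roll 2  [load 35/40]
  25 → roll 3 (new)  [load 25/40]
  30 → roll 4 (new)  [load 30/40]
4 paper rolls opened.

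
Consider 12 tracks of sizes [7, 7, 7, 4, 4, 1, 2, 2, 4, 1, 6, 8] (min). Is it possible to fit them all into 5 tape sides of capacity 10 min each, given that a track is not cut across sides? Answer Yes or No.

No

Total = 53 min; ⌈53/10⌉ = 6.
At least 6 tape sides are required, but only 5 are allowed.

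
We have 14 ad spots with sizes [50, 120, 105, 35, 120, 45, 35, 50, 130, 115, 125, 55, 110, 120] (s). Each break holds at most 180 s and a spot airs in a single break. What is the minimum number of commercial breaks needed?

Total = 130 + 125 + 120 + 120 + 120 + 115 + 110 + 105 + 55 + 50 + 50 + 45 + 35 + 35 = 1215 s.
Lower bound: ⌈1215/180⌉ = 7 commercial breaks.
Also, 8 ad spots each exceed 90 s, and no two of those can share a break, so at least 8 commercial breaks are needed.
A packing using 8 commercial breaks:
  break 1: 130 + 50 = 180
  break 2: 125 + 55 = 180
  break 3: 120 + 50 = 170
  break 4: 120 + 45 = 165
  break 5: 120 + 35 = 155
  break 6: 115 + 35 = 150
  break 7: 110 = 110
  break 8: 105 = 105
This matches the lower bound, so 8 is optimal.

8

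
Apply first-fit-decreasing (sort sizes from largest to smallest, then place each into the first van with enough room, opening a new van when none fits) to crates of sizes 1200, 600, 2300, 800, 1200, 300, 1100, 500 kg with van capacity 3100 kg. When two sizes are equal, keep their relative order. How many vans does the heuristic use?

Sorted descending: 2300, 1200, 1200, 1100, 800, 600, 500, 300.
  2300 → van 1 (new)  [load 2300/3100]
  1200 → van 2 (new)  [load 1200/3100]
  1200 → van 2  [load 2400/3100]
  1100 → van 3 (new)  [load 1100/3100]
  800 → van 1  [load 3100/3100]
  600 → van 2  [load 3000/3100]
  500 → van 3  [load 1600/3100]
  300 → van 3  [load 1900/3100]
3 vans opened.

3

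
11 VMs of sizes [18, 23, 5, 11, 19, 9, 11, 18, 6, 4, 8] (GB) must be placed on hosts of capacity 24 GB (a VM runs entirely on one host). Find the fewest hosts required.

Total = 23 + 19 + 18 + 18 + 11 + 11 + 9 + 8 + 6 + 5 + 4 = 132 GB.
Lower bound: ⌈132/24⌉ = 6 hosts.
A packing using 6 hosts:
  host 1: 23 = 23
  host 2: 19 + 5 = 24
  host 3: 18 + 6 = 24
  host 4: 18 + 4 = 22
  host 5: 11 + 11 = 22
  host 6: 9 + 8 = 17
This matches the lower bound, so 6 is optimal.

6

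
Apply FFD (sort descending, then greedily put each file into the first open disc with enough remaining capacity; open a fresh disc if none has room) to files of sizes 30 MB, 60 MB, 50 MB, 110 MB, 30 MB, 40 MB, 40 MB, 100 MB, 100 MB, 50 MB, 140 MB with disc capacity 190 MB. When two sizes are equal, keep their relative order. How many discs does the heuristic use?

5

Sorted descending: 140, 110, 100, 100, 60, 50, 50, 40, 40, 30, 30.
  140 → disc 1 (new)  [load 140/190]
  110 → disc 2 (new)  [load 110/190]
  100 → disc 3 (new)  [load 100/190]
  100 → disc 4 (new)  [load 100/190]
  60 → disc 2  [load 170/190]
  50 → disc 1  [load 190/190]
  50 → disc 3  [load 150/190]
  40 → disc 3  [load 190/190]
  40 → disc 4  [load 140/190]
  30 → disc 4  [load 170/190]
  30 → disc 5 (new)  [load 30/190]
5 discs opened.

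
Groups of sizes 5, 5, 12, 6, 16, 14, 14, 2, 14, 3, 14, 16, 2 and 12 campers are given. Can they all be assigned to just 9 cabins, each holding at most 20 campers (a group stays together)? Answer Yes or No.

Yes

A valid assignment using 8 cabins:
  cabin 1: 16 + 3 = 19
  cabin 2: 16 + 2 + 2 = 20
  cabin 3: 14 + 6 = 20
  cabin 4: 14 + 5 = 19
  cabin 5: 14 + 5 = 19
  cabin 6: 14 = 14
  cabin 7: 12 = 12
  cabin 8: 12 = 12
That uses only 8 ≤ 9, so 9 cabins are enough.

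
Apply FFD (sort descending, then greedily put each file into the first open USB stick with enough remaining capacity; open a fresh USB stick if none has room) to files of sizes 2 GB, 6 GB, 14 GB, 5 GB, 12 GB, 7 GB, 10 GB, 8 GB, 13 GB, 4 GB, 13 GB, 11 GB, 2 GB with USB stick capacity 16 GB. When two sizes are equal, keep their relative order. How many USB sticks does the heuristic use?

Sorted descending: 14, 13, 13, 12, 11, 10, 8, 7, 6, 5, 4, 2, 2.
  14 → USB stick 1 (new)  [load 14/16]
  13 → USB stick 2 (new)  [load 13/16]
  13 → USB stick 3 (new)  [load 13/16]
  12 → USB stick 4 (new)  [load 12/16]
  11 → USB stick 5 (new)  [load 11/16]
  10 → USB stick 6 (new)  [load 10/16]
  8 → USB stick 7 (new)  [load 8/16]
  7 → USB stick 7  [load 15/16]
  6 → USB stick 6  [load 16/16]
  5 → USB stick 5  [load 16/16]
  4 → USB stick 4  [load 16/16]
  2 → USB stick 1  [load 16/16]
  2 → USB stick 2  [load 15/16]
7 USB sticks opened.

7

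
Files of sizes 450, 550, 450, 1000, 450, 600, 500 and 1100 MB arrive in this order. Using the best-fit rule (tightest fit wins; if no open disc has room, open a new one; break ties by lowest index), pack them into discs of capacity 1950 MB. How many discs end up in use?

3

  450 → disc 1 (new)  [load 450/1950]
  550 → disc 1  [load 1000/1950]
  450 → disc 1  [load 1450/1950]
  1000 → disc 2 (new)  [load 1000/1950]
  450 → disc 1  [load 1900/1950]
  600 → disc 2  [load 1600/1950]
  500 → disc 3 (new)  [load 500/1950]
  1100 → disc 3  [load 1600/1950]
3 discs opened.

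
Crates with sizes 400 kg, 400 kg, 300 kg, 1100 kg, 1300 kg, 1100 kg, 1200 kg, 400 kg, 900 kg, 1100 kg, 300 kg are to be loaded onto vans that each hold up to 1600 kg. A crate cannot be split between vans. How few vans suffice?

6

Total = 1300 + 1200 + 1100 + 1100 + 1100 + 900 + 400 + 400 + 400 + 300 + 300 = 8500 kg.
Lower bound: ⌈8500/1600⌉ = 6 vans.
A packing using 6 vans:
  van 1: 1300 + 300 = 1600
  van 2: 1200 + 400 = 1600
  van 3: 1100 + 400 = 1500
  van 4: 1100 + 400 = 1500
  van 5: 1100 + 300 = 1400
  van 6: 900 = 900
This matches the lower bound, so 6 is optimal.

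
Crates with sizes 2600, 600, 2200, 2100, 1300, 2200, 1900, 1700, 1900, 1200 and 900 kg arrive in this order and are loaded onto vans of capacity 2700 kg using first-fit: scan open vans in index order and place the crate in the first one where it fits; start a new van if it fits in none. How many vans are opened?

  2600 → van 1 (new)  [load 2600/2700]
  600 → van 2 (new)  [load 600/2700]
  2200 → van 3 (new)  [load 2200/2700]
  2100 → van 2  [load 2700/2700]
  1300 → van 4 (new)  [load 1300/2700]
  2200 → van 5 (new)  [load 2200/2700]
  1900 → van 6 (new)  [load 1900/2700]
  1700 → van 7 (new)  [load 1700/2700]
  1900 → van 8 (new)  [load 1900/2700]
  1200 → van 4  [load 2500/2700]
  900 → van 7  [load 2600/2700]
8 vans opened.

8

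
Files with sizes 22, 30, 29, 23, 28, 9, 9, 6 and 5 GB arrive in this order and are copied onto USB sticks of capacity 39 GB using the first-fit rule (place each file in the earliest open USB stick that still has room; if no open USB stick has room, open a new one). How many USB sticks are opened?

  22 → USB stick 1 (new)  [load 22/39]
  30 → USB stick 2 (new)  [load 30/39]
  29 → USB stick 3 (new)  [load 29/39]
  23 → USB stick 4 (new)  [load 23/39]
  28 → USB stick 5 (new)  [load 28/39]
  9 → USB stick 1  [load 31/39]
  9 → USB stick 2  [load 39/39]
  6 → USB stick 1  [load 37/39]
  5 → USB stick 3  [load 34/39]
5 USB sticks opened.

5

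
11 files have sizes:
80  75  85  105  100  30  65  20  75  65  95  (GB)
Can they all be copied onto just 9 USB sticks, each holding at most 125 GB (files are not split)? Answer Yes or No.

A valid assignment using 9 USB sticks:
  USB stick 1: 105 + 20 = 125
  USB stick 2: 100 = 100
  USB stick 3: 95 + 30 = 125
  USB stick 4: 85 = 85
  USB stick 5: 80 = 80
  USB stick 6: 75 = 75
  USB stick 7: 75 = 75
  USB stick 8: 65 = 65
  USB stick 9: 65 = 65
Every load is within 125 GB, so 9 USB sticks suffice.

Yes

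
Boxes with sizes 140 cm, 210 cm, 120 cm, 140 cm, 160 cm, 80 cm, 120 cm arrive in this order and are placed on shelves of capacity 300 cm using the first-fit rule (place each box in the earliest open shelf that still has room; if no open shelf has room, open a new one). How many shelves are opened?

  140 → shelf 1 (new)  [load 140/300]
  210 → shelf 2 (new)  [load 210/300]
  120 → shelf 1  [load 260/300]
  140 → shelf 3 (new)  [load 140/300]
  160 → shelf 3  [load 300/300]
  80 → shelf 2  [load 290/300]
  120 → shelf 4 (new)  [load 120/300]
4 shelves opened.

4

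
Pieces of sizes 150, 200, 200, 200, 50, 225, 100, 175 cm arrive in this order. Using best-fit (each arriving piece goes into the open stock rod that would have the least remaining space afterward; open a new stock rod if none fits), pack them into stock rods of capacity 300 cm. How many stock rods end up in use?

6

  150 → stock rod 1 (new)  [load 150/300]
  200 → stock rod 2 (new)  [load 200/300]
  200 → stock rod 3 (new)  [load 200/300]
  200 → stock rod 4 (new)  [load 200/300]
  50 → stock rod 2  [load 250/300]
  225 → stock rod 5 (new)  [load 225/300]
  100 → stock rod 3  [load 300/300]
  175 → stock rod 6 (new)  [load 175/300]
6 stock rods opened.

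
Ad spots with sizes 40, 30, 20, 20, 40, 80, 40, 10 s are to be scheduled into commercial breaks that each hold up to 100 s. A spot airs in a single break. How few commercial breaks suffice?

3

Total = 80 + 40 + 40 + 40 + 30 + 20 + 20 + 10 = 280 s.
Lower bound: ⌈280/100⌉ = 3 commercial breaks.
A packing using 3 commercial breaks:
  break 1: 80 + 20 = 100
  break 2: 40 + 40 + 20 = 100
  break 3: 40 + 30 + 10 = 80
This matches the lower bound, so 3 is optimal.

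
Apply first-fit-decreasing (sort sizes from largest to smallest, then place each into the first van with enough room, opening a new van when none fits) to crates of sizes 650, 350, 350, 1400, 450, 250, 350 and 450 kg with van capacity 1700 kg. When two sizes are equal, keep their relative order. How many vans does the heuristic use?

3

Sorted descending: 1400, 650, 450, 450, 350, 350, 350, 250.
  1400 → van 1 (new)  [load 1400/1700]
  650 → van 2 (new)  [load 650/1700]
  450 → van 2  [load 1100/1700]
  450 → van 2  [load 1550/1700]
  350 → van 3 (new)  [load 350/1700]
  350 → van 3  [load 700/1700]
  350 → van 3  [load 1050/1700]
  250 → van 1  [load 1650/1700]
3 vans opened.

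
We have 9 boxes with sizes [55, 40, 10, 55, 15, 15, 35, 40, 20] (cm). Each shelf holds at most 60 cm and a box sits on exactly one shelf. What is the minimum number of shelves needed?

5

Total = 55 + 55 + 40 + 40 + 35 + 20 + 15 + 15 + 10 = 285 cm.
Lower bound: ⌈285/60⌉ = 5 shelves.
A packing using 5 shelves:
  shelf 1: 55 = 55
  shelf 2: 55 = 55
  shelf 3: 40 + 20 = 60
  shelf 4: 40 + 15 = 55
  shelf 5: 35 + 15 + 10 = 60
This matches the lower bound, so 5 is optimal.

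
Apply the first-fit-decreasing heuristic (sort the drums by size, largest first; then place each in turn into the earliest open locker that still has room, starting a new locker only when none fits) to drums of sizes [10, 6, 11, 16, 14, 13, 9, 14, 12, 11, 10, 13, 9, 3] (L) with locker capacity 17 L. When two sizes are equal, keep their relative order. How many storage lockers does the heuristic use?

12

Sorted descending: 16, 14, 14, 13, 13, 12, 11, 11, 10, 10, 9, 9, 6, 3.
  16 → locker 1 (new)  [load 16/17]
  14 → locker 2 (new)  [load 14/17]
  14 → locker 3 (new)  [load 14/17]
  13 → locker 4 (new)  [load 13/17]
  13 → locker 5 (new)  [load 13/17]
  12 → locker 6 (new)  [load 12/17]
  11 → locker 7 (new)  [load 11/17]
  11 → locker 8 (new)  [load 11/17]
  10 → locker 9 (new)  [load 10/17]
  10 → locker 10 (new)  [load 10/17]
  9 → locker 11 (new)  [load 9/17]
  9 → locker 12 (new)  [load 9/17]
  6 → locker 7  [load 17/17]
  3 → locker 2  [load 17/17]
12 storage lockers opened.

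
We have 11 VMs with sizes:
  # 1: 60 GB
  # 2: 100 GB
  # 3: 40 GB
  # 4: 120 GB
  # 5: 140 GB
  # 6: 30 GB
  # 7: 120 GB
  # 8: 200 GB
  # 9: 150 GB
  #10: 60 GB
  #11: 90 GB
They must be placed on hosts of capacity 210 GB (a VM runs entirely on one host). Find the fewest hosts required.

6

Total = 200 + 150 + 140 + 120 + 120 + 100 + 90 + 60 + 60 + 40 + 30 = 1110 GB.
Lower bound: ⌈1110/210⌉ = 6 hosts.
A packing using 6 hosts:
  host 1: 200 = 200
  host 2: 150 + 60 = 210
  host 3: 140 + 60 = 200
  host 4: 120 + 90 = 210
  host 5: 120 + 40 + 30 = 190
  host 6: 100 = 100
This matches the lower bound, so 6 is optimal.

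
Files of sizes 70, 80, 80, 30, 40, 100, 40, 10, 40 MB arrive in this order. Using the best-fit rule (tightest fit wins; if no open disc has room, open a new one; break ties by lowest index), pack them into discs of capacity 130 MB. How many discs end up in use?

  70 → disc 1 (new)  [load 70/130]
  80 → disc 2 (new)  [load 80/130]
  80 → disc 3 (new)  [load 80/130]
  30 → disc 2  [load 110/130]
  40 → disc 3  [load 120/130]
  100 → disc 4 (new)  [load 100/130]
  40 → disc 1  [load 110/130]
  10 → disc 3  [load 130/130]
  40 → disc 5 (new)  [load 40/130]
5 discs opened.

5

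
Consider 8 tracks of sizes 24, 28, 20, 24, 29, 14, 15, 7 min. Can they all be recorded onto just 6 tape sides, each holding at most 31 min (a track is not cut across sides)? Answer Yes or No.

Yes

A valid assignment using 6 tape sides:
  side 1: 29 = 29
  side 2: 28 = 28
  side 3: 24 + 7 = 31
  side 4: 24 = 24
  side 5: 20 = 20
  side 6: 15 + 14 = 29
Every load is within 31 min, so 6 tape sides suffice.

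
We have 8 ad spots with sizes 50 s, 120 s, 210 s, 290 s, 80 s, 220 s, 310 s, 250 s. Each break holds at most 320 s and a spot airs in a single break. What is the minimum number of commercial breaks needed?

Total = 310 + 290 + 250 + 220 + 210 + 120 + 80 + 50 = 1530 s.
Lower bound: ⌈1530/320⌉ = 5 commercial breaks.
A packing using 6 commercial breaks:
  break 1: 310 = 310
  break 2: 290 = 290
  break 3: 250 + 50 = 300
  break 4: 220 + 80 = 300
  break 5: 210 = 210
  break 6: 120 = 120
No arrangement into 5 commercial breaks stays within capacity, so 6 is optimal.

6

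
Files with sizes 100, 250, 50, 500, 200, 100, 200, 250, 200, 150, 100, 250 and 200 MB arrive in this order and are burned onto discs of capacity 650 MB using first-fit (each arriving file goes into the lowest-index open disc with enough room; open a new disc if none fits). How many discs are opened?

  100 → disc 1 (new)  [load 100/650]
  250 → disc 1  [load 350/650]
  50 → disc 1  [load 400/650]
  500 → disc 2 (new)  [load 500/650]
  200 → disc 1  [load 600/650]
  100 → disc 2  [load 600/650]
  200 → disc 3 (new)  [load 200/650]
  250 → disc 3  [load 450/650]
  200 → disc 3  [load 650/650]
  150 → disc 4 (new)  [load 150/650]
  100 → disc 4  [load 250/650]
  250 → disc 4  [load 500/650]
  200 → disc 5 (new)  [load 200/650]
5 discs opened.

5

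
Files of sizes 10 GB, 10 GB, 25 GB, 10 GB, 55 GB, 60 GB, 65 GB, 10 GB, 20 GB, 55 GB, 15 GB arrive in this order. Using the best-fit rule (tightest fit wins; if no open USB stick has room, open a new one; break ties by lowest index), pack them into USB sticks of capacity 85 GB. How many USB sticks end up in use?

  10 → USB stick 1 (new)  [load 10/85]
  10 → USB stick 1  [load 20/85]
  25 → USB stick 1  [load 45/85]
  10 → USB stick 1  [load 55/85]
  55 → USB stick 2 (new)  [load 55/85]
  60 → USB stick 3 (new)  [load 60/85]
  65 → USB stick 4 (new)  [load 65/85]
  10 → USB stick 4  [load 75/85]
  20 → USB stick 3  [load 80/85]
  55 → USB stick 5 (new)  [load 55/85]
  15 → USB stick 1  [load 70/85]
5 USB sticks opened.

5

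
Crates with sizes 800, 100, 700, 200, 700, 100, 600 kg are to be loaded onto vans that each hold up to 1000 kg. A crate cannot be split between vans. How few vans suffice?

4

Total = 800 + 700 + 700 + 600 + 200 + 100 + 100 = 3200 kg.
Lower bound: ⌈3200/1000⌉ = 4 vans.
A packing using 4 vans:
  van 1: 800 + 200 = 1000
  van 2: 700 + 100 + 100 = 900
  van 3: 700 = 700
  van 4: 600 = 600
This matches the lower bound, so 4 is optimal.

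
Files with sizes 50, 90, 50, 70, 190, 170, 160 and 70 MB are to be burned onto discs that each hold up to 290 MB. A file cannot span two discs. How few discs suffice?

Total = 190 + 170 + 160 + 90 + 70 + 70 + 50 + 50 = 850 MB.
Lower bound: ⌈850/290⌉ = 3 discs.
A packing using 3 discs:
  disc 1: 190 + 90 = 280
  disc 2: 170 + 70 + 50 = 290
  disc 3: 160 + 70 + 50 = 280
This matches the lower bound, so 3 is optimal.

3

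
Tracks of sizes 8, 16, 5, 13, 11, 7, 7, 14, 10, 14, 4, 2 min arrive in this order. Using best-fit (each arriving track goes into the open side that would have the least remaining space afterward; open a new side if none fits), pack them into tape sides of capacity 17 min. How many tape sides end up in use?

  8 → side 1 (new)  [load 8/17]
  16 → side 2 (new)  [load 16/17]
  5 → side 1  [load 13/17]
  13 → side 3 (new)  [load 13/17]
  11 → side 4 (new)  [load 11/17]
  7 → side 5 (new)  [load 7/17]
  7 → side 5  [load 14/17]
  14 → side 6 (new)  [load 14/17]
  10 → side 7 (new)  [load 10/17]
  14 → side 8 (new)  [load 14/17]
  4 → side 1  [load 17/17]
  2 → side 5  [load 16/17]
8 tape sides opened.

8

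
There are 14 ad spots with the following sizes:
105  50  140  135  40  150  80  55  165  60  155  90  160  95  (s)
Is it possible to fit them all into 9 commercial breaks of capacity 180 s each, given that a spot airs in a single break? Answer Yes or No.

No

Total = 1480 s; ⌈1480/180⌉ = 9.
The bound of 9 does not rule out 9, but exhaustive search shows no assignment into 9 commercial breaks of capacity 180 s exists — the minimum is 10.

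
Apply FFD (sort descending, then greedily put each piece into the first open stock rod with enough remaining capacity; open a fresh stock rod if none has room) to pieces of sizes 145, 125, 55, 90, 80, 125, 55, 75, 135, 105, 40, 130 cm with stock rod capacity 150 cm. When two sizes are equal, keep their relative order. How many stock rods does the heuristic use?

9

Sorted descending: 145, 135, 130, 125, 125, 105, 90, 80, 75, 55, 55, 40.
  145 → stock rod 1 (new)  [load 145/150]
  135 → stock rod 2 (new)  [load 135/150]
  130 → stock rod 3 (new)  [load 130/150]
  125 → stock rod 4 (new)  [load 125/150]
  125 → stock rod 5 (new)  [load 125/150]
  105 → stock rod 6 (new)  [load 105/150]
  90 → stock rod 7 (new)  [load 90/150]
  80 → stock rod 8 (new)  [load 80/150]
  75 → stock rod 9 (new)  [load 75/150]
  55 → stock rod 7  [load 145/150]
  55 → stock rod 8  [load 135/150]
  40 → stock rod 6  [load 145/150]
9 stock rods opened.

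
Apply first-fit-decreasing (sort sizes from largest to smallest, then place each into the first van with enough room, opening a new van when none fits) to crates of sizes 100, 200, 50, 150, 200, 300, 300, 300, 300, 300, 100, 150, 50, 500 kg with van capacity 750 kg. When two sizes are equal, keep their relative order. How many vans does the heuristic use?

4

Sorted descending: 500, 300, 300, 300, 300, 300, 200, 200, 150, 150, 100, 100, 50, 50.
  500 → van 1 (new)  [load 500/750]
  300 → van 2 (new)  [load 300/750]
  300 → van 2  [load 600/750]
  300 → van 3 (new)  [load 300/750]
  300 → van 3  [load 600/750]
  300 → van 4 (new)  [load 300/750]
  200 → van 1  [load 700/750]
  200 → van 4  [load 500/750]
  150 → van 2  [load 750/750]
  150 → van 3  [load 750/750]
  100 → van 4  [load 600/750]
  100 → van 4  [load 700/750]
  50 → van 1  [load 750/750]
  50 → van 4  [load 750/750]
4 vans opened.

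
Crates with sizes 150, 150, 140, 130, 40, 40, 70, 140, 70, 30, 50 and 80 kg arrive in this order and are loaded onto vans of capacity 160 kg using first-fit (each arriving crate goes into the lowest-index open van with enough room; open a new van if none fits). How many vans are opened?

8

  150 → van 1 (new)  [load 150/160]
  150 → van 2 (new)  [load 150/160]
  140 → van 3 (new)  [load 140/160]
  130 → van 4 (new)  [load 130/160]
  40 → van 5 (new)  [load 40/160]
  40 → van 5  [load 80/160]
  70 → van 5  [load 150/160]
  140 → van 6 (new)  [load 140/160]
  70 → van 7 (new)  [load 70/160]
  30 → van 4  [load 160/160]
  50 → van 7  [load 120/160]
  80 → van 8 (new)  [load 80/160]
8 vans opened.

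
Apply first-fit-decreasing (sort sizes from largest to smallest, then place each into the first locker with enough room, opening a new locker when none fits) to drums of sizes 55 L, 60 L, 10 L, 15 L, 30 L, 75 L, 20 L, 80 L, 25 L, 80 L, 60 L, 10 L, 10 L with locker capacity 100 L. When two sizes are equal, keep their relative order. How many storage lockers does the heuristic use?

6

Sorted descending: 80, 80, 75, 60, 60, 55, 30, 25, 20, 15, 10, 10, 10.
  80 → locker 1 (new)  [load 80/100]
  80 → locker 2 (new)  [load 80/100]
  75 → locker 3 (new)  [load 75/100]
  60 → locker 4 (new)  [load 60/100]
  60 → locker 5 (new)  [load 60/100]
  55 → locker 6 (new)  [load 55/100]
  30 → locker 4  [load 90/100]
  25 → locker 3  [load 100/100]
  20 → locker 1  [load 100/100]
  15 → locker 2  [load 95/100]
  10 → locker 4  [load 100/100]
  10 → locker 5  [load 70/100]
  10 → locker 5  [load 80/100]
6 storage lockers opened.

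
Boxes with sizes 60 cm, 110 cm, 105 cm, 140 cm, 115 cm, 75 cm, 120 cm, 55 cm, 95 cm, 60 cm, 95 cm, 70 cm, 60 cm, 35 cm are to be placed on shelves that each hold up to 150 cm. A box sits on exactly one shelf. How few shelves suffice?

10

Total = 140 + 120 + 115 + 110 + 105 + 95 + 95 + 75 + 70 + 60 + 60 + 60 + 55 + 35 = 1195 cm.
Lower bound: ⌈1195/150⌉ = 8 shelves.
A packing using 10 shelves:
  shelf 1: 140 = 140
  shelf 2: 120 = 120
  shelf 3: 115 + 35 = 150
  shelf 4: 110 = 110
  shelf 5: 105 = 105
  shelf 6: 95 + 55 = 150
  shelf 7: 95 = 95
  shelf 8: 75 + 70 = 145
  shelf 9: 60 + 60 = 120
  shelf 10: 60 = 60
No arrangement into 9 shelves stays within capacity, so 10 is optimal.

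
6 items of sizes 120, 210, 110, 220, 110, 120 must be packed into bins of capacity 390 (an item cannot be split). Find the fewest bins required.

Total = 220 + 210 + 120 + 120 + 110 + 110 = 890.
Lower bound: ⌈890/390⌉ = 3 bins.
A packing using 3 bins:
  bin 1: 220 + 120 = 340
  bin 2: 210 + 120 = 330
  bin 3: 110 + 110 = 220
This matches the lower bound, so 3 is optimal.

3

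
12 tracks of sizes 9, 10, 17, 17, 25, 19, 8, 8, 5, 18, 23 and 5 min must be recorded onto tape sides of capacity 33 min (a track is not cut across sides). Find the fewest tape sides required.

6

Total = 25 + 23 + 19 + 18 + 17 + 17 + 10 + 9 + 8 + 8 + 5 + 5 = 164 min.
Lower bound: ⌈164/33⌉ = 5 tape sides.
Also, 6 tracks each exceed 33/2 min, and no two of those can share a side, so at least 6 tape sides are needed.
A packing using 6 tape sides:
  side 1: 25 + 8 = 33
  side 2: 23 + 10 = 33
  side 3: 19 + 9 + 5 = 33
  side 4: 18 + 8 + 5 = 31
  side 5: 17 = 17
  side 6: 17 = 17
This matches the lower bound, so 6 is optimal.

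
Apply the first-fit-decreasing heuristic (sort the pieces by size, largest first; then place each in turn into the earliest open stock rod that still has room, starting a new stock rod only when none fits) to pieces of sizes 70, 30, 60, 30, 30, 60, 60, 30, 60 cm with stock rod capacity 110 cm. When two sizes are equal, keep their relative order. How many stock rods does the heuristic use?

Sorted descending: 70, 60, 60, 60, 60, 30, 30, 30, 30.
  70 → stock rod 1 (new)  [load 70/110]
  60 → stock rod 2 (new)  [load 60/110]
  60 → stock rod 3 (new)  [load 60/110]
  60 → stock rod 4 (new)  [load 60/110]
  60 → stock rod 5 (new)  [load 60/110]
  30 → stock rod 1  [load 100/110]
  30 → stock rod 2  [load 90/110]
  30 → stock rod 3  [load 90/110]
  30 → stock rod 4  [load 90/110]
5 stock rods opened.

5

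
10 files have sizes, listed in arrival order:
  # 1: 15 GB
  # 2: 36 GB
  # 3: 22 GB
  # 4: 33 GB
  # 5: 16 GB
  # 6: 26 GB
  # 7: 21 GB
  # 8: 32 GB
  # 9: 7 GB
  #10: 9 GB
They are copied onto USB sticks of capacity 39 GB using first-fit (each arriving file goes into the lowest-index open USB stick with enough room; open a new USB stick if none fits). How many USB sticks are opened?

7

  15 → USB stick 1 (new)  [load 15/39]
  36 → USB stick 2 (new)  [load 36/39]
  22 → USB stick 1  [load 37/39]
  33 → USB stick 3 (new)  [load 33/39]
  16 → USB stick 4 (new)  [load 16/39]
  26 → USB stick 5 (new)  [load 26/39]
  21 → USB stick 4  [load 37/39]
  32 → USB stick 6 (new)  [load 32/39]
  7 → USB stick 5  [load 33/39]
  9 → USB stick 7 (new)  [load 9/39]
7 USB sticks opened.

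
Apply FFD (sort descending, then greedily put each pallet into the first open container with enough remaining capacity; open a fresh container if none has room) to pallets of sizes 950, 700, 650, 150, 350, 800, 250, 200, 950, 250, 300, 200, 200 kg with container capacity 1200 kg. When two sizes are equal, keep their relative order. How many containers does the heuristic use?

Sorted descending: 950, 950, 800, 700, 650, 350, 300, 250, 250, 200, 200, 200, 150.
  950 → container 1 (new)  [load 950/1200]
  950 → container 2 (new)  [load 950/1200]
  800 → container 3 (new)  [load 800/1200]
  700 → container 4 (new)  [load 700/1200]
  650 → container 5 (new)  [load 650/1200]
  350 → container 3  [load 1150/1200]
  300 → container 4  [load 1000/1200]
  250 → container 1  [load 1200/1200]
  250 → container 2  [load 1200/1200]
  200 → container 4  [load 1200/1200]
  200 → container 5  [load 850/1200]
  200 → container 5  [load 1050/1200]
  150 → container 5  [load 1200/1200]
5 containers opened.

5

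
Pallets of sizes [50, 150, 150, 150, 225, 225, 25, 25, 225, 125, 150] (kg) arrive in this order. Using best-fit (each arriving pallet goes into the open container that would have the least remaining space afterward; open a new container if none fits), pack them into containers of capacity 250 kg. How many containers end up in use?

  50 → container 1 (new)  [load 50/250]
  150 → container 1  [load 200/250]
  150 → container 2 (new)  [load 150/250]
  150 → container 3 (new)  [load 150/250]
  225 → container 4 (new)  [load 225/250]
  225 → container 5 (new)  [load 225/250]
  25 → container 4  [load 250/250]
  25 → container 5  [load 250/250]
  225 → container 6 (new)  [load 225/250]
  125 → container 7 (new)  [load 125/250]
  150 → container 8 (new)  [load 150/250]
8 containers opened.

8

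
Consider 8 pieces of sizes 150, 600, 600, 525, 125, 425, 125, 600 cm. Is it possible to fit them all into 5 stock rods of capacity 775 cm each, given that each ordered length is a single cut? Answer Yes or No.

Yes

A valid assignment using 5 stock rods:
  stock rod 1: 600 + 150 = 750
  stock rod 2: 600 + 125 = 725
  stock rod 3: 600 + 125 = 725
  stock rod 4: 525 = 525
  stock rod 5: 425 = 425
Every load is within 775 cm, so 5 stock rods suffice.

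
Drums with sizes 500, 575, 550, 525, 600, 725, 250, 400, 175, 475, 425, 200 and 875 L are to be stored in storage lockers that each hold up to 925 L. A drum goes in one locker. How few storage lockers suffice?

Total = 875 + 725 + 600 + 575 + 550 + 525 + 500 + 475 + 425 + 400 + 250 + 200 + 175 = 6275 L.
Lower bound: ⌈6275/925⌉ = 7 storage lockers.
Also, 8 drums each exceed 925/2 L, and no two of those can share a locker, so at least 8 storage lockers are needed.
A packing using 8 storage lockers:
  locker 1: 875 = 875
  locker 2: 725 + 200 = 925
  locker 3: 600 + 250 = 850
  locker 4: 575 + 175 = 750
  locker 5: 550 = 550
  locker 6: 525 + 400 = 925
  locker 7: 500 + 425 = 925
  locker 8: 475 = 475
This matches the lower bound, so 8 is optimal.

8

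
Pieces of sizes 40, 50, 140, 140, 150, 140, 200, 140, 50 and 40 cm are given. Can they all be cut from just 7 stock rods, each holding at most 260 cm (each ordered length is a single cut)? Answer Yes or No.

Yes

A valid assignment using 6 stock rods:
  stock rod 1: 200 + 50 = 250
  stock rod 2: 150 + 50 + 40 = 240
  stock rod 3: 140 + 40 = 180
  stock rod 4: 140 = 140
  stock rod 5: 140 = 140
  stock rod 6: 140 = 140
That uses only 6 ≤ 7, so 7 stock rods are enough.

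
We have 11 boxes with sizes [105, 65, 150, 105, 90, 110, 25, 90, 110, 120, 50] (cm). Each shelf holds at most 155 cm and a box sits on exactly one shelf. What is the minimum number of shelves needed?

Total = 150 + 120 + 110 + 110 + 105 + 105 + 90 + 90 + 65 + 50 + 25 = 1020 cm.
Lower bound: ⌈1020/155⌉ = 7 shelves.
Also, 8 boxes each exceed 155/2 cm, and no two of those can share a shelf, so at least 8 shelves are needed.
A packing using 8 shelves:
  shelf 1: 150 = 150
  shelf 2: 120 + 25 = 145
  shelf 3: 110 = 110
  shelf 4: 110 = 110
  shelf 5: 105 + 50 = 155
  shelf 6: 105 = 105
  shelf 7: 90 + 65 = 155
  shelf 8: 90 = 90
This matches the lower bound, so 8 is optimal.

8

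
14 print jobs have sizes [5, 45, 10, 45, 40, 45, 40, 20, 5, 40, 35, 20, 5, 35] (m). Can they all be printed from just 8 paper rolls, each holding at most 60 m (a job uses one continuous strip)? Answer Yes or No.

Yes

A valid assignment using 8 paper rolls:
  roll 1: 45 + 10 + 5 = 60
  roll 2: 45 + 5 + 5 = 55
  roll 3: 45 = 45
  roll 4: 40 + 20 = 60
  roll 5: 40 + 20 = 60
  roll 6: 40 = 40
  roll 7: 35 = 35
  roll 8: 35 = 35
Every load is within 60 m, so 8 paper rolls suffice.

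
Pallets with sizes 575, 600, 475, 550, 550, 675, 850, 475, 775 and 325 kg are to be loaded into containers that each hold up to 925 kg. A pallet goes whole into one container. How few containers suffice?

Total = 850 + 775 + 675 + 600 + 575 + 550 + 550 + 475 + 475 + 325 = 5850 kg.
Lower bound: ⌈5850/925⌉ = 7 containers.
Also, 9 pallets each exceed 925/2 kg, and no two of those can share a container, so at least 9 containers are needed.
A packing using 9 containers:
  container 1: 850 = 850
  container 2: 775 = 775
  container 3: 675 = 675
  container 4: 600 + 325 = 925
  container 5: 575 = 575
  container 6: 550 = 550
  container 7: 550 = 550
  container 8: 475 = 475
  container 9: 475 = 475
This matches the lower bound, so 9 is optimal.

9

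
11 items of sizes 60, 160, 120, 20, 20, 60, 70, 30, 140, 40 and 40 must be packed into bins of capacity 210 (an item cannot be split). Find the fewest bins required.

4

Total = 160 + 140 + 120 + 70 + 60 + 60 + 40 + 40 + 30 + 20 + 20 = 760.
Lower bound: ⌈760/210⌉ = 4 bins.
A packing using 4 bins:
  bin 1: 160 + 40 = 200
  bin 2: 140 + 70 = 210
  bin 3: 120 + 60 + 30 = 210
  bin 4: 60 + 40 + 20 + 20 = 140
This matches the lower bound, so 4 is optimal.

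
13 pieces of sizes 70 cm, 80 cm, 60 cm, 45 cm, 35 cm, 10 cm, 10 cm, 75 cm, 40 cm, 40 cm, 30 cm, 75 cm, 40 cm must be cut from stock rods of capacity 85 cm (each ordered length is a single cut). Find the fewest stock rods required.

8

Total = 80 + 75 + 75 + 70 + 60 + 45 + 40 + 40 + 40 + 35 + 30 + 10 + 10 = 610 cm.
Lower bound: ⌈610/85⌉ = 8 stock rods.
A packing using 8 stock rods:
  stock rod 1: 80 = 80
  stock rod 2: 75 + 10 = 85
  stock rod 3: 75 + 10 = 85
  stock rod 4: 70 = 70
  stock rod 5: 60 = 60
  stock rod 6: 45 + 40 = 85
  stock rod 7: 40 + 40 = 80
  stock rod 8: 35 + 30 = 65
This matches the lower bound, so 8 is optimal.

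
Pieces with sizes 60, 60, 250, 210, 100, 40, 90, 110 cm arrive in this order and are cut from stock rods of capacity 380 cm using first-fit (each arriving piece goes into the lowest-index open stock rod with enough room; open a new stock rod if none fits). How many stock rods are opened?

  60 → stock rod 1 (new)  [load 60/380]
  60 → stock rod 1  [load 120/380]
  250 → stock rod 1  [load 370/380]
  210 → stock rod 2 (new)  [load 210/380]
  100 → stock rod 2  [load 310/380]
  40 → stock rod 2  [load 350/380]
  90 → stock rod 3 (new)  [load 90/380]
  110 → stock rod 3  [load 200/380]
3 stock rods opened.

3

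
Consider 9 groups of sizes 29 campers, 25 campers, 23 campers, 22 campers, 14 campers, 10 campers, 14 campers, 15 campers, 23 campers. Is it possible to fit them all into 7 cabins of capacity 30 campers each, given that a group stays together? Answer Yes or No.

Yes

A valid assignment using 7 cabins:
  cabin 1: 29 = 29
  cabin 2: 25 = 25
  cabin 3: 23 = 23
  cabin 4: 23 = 23
  cabin 5: 22 = 22
  cabin 6: 15 + 14 = 29
  cabin 7: 14 + 10 = 24
Every load is within 30 campers, so 7 cabins suffice.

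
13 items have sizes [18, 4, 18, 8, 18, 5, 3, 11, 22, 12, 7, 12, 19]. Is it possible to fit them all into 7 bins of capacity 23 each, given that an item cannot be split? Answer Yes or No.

No

Total = 157; ⌈157/23⌉ = 7.
The bound of 7 does not rule out 7, but exhaustive search shows no assignment into 7 bins of capacity 23 exists — the minimum is 8.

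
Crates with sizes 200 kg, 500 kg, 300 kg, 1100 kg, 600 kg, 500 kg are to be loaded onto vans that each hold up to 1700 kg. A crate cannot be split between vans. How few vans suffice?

2

Total = 1100 + 600 + 500 + 500 + 300 + 200 = 3200 kg.
Lower bound: ⌈3200/1700⌉ = 2 vans.
A packing using 2 vans:
  van 1: 1100 + 600 = 1700
  van 2: 500 + 500 + 300 + 200 = 1500
This matches the lower bound, so 2 is optimal.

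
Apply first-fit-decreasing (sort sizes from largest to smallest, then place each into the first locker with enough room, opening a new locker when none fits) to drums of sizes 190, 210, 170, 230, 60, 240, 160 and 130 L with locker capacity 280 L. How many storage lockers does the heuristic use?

7

Sorted descending: 240, 230, 210, 190, 170, 160, 130, 60.
  240 → locker 1 (new)  [load 240/280]
  230 → locker 2 (new)  [load 230/280]
  210 → locker 3 (new)  [load 210/280]
  190 → locker 4 (new)  [load 190/280]
  170 → locker 5 (new)  [load 170/280]
  160 → locker 6 (new)  [load 160/280]
  130 → locker 7 (new)  [load 130/280]
  60 → locker 3  [load 270/280]
7 storage lockers opened.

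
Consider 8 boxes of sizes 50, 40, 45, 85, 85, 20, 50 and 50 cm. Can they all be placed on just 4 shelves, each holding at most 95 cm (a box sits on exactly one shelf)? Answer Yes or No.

Total = 425 cm; ⌈425/95⌉ = 5.
At least 5 shelves are required, but only 4 are allowed.

No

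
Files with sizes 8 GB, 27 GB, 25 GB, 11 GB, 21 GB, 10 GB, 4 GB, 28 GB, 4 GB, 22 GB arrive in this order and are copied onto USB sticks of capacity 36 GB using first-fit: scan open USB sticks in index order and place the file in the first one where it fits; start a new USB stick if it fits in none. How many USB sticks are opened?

5

  8 → USB stick 1 (new)  [load 8/36]
  27 → USB stick 1  [load 35/36]
  25 → USB stick 2 (new)  [load 25/36]
  11 → USB stick 2  [load 36/36]
  21 → USB stick 3 (new)  [load 21/36]
  10 → USB stick 3  [load 31/36]
  4 → USB stick 3  [load 35/36]
  28 → USB stick 4 (new)  [load 28/36]
  4 → USB stick 4  [load 32/36]
  22 → USB stick 5 (new)  [load 22/36]
5 USB sticks opened.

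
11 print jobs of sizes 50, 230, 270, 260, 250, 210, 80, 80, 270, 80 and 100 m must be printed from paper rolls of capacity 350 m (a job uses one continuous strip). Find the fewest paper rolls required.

6

Total = 270 + 270 + 260 + 250 + 230 + 210 + 100 + 80 + 80 + 80 + 50 = 1880 m.
Lower bound: ⌈1880/350⌉ = 6 paper rolls.
A packing using 6 paper rolls:
  roll 1: 270 + 80 = 350
  roll 2: 270 + 80 = 350
  roll 3: 260 + 80 = 340
  roll 4: 250 + 100 = 350
  roll 5: 230 + 50 = 280
  roll 6: 210 = 210
This matches the lower bound, so 6 is optimal.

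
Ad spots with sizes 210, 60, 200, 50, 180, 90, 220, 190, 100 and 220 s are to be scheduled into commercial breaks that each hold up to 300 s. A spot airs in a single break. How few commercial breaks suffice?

Total = 220 + 220 + 210 + 200 + 190 + 180 + 100 + 90 + 60 + 50 = 1520 s.
Lower bound: ⌈1520/300⌉ = 6 commercial breaks.
A packing using 6 commercial breaks:
  break 1: 220 + 60 = 280
  break 2: 220 + 50 = 270
  break 3: 210 + 90 = 300
  break 4: 200 + 100 = 300
  break 5: 190 = 190
  break 6: 180 = 180
This matches the lower bound, so 6 is optimal.

6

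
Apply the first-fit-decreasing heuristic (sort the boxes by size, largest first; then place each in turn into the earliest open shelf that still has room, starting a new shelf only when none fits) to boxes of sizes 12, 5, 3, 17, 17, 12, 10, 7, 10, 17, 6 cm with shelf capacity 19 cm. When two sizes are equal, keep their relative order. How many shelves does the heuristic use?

7

Sorted descending: 17, 17, 17, 12, 12, 10, 10, 7, 6, 5, 3.
  17 → shelf 1 (new)  [load 17/19]
  17 → shelf 2 (new)  [load 17/19]
  17 → shelf 3 (new)  [load 17/19]
  12 → shelf 4 (new)  [load 12/19]
  12 → shelf 5 (new)  [load 12/19]
  10 → shelf 6 (new)  [load 10/19]
  10 → shelf 7 (new)  [load 10/19]
  7 → shelf 4  [load 19/19]
  6 → shelf 5  [load 18/19]
  5 → shelf 6  [load 15/19]
  3 → shelf 6  [load 18/19]
7 shelves opened.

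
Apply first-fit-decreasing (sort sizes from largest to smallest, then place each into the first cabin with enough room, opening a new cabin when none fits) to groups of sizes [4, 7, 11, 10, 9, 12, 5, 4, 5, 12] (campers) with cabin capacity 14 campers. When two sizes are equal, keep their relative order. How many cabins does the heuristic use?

7

Sorted descending: 12, 12, 11, 10, 9, 7, 5, 5, 4, 4.
  12 → cabin 1 (new)  [load 12/14]
  12 → cabin 2 (new)  [load 12/14]
  11 → cabin 3 (new)  [load 11/14]
  10 → cabin 4 (new)  [load 10/14]
  9 → cabin 5 (new)  [load 9/14]
  7 → cabin 6 (new)  [load 7/14]
  5 → cabin 5  [load 14/14]
  5 → cabin 6  [load 12/14]
  4 → cabin 4  [load 14/14]
  4 → cabin 7 (new)  [load 4/14]
7 cabins opened.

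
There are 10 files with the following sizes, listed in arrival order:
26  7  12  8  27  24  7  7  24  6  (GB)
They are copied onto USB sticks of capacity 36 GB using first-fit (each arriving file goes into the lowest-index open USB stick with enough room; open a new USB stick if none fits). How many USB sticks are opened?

5

  26 → USB stick 1 (new)  [load 26/36]
  7 → USB stick 1  [load 33/36]
  12 → USB stick 2 (new)  [load 12/36]
  8 → USB stick 2  [load 20/36]
  27 → USB stick 3 (new)  [load 27/36]
  24 → USB stick 4 (new)  [load 24/36]
  7 → USB stick 2  [load 27/36]
  7 → USB stick 2  [load 34/36]
  24 → USB stick 5 (new)  [load 24/36]
  6 → USB stick 3  [load 33/36]
5 USB sticks opened.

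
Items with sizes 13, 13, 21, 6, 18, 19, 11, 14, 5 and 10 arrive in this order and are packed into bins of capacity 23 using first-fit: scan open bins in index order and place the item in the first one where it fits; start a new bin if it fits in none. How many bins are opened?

7

  13 → bin 1 (new)  [load 13/23]
  13 → bin 2 (new)  [load 13/23]
  21 → bin 3 (new)  [load 21/23]
  6 → bin 1  [load 19/23]
  18 → bin 4 (new)  [load 18/23]
  19 → bin 5 (new)  [load 19/23]
  11 → bin 6 (new)  [load 11/23]
  14 → bin 7 (new)  [load 14/23]
  5 → bin 2  [load 18/23]
  10 → bin 6  [load 21/23]
7 bins opened.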